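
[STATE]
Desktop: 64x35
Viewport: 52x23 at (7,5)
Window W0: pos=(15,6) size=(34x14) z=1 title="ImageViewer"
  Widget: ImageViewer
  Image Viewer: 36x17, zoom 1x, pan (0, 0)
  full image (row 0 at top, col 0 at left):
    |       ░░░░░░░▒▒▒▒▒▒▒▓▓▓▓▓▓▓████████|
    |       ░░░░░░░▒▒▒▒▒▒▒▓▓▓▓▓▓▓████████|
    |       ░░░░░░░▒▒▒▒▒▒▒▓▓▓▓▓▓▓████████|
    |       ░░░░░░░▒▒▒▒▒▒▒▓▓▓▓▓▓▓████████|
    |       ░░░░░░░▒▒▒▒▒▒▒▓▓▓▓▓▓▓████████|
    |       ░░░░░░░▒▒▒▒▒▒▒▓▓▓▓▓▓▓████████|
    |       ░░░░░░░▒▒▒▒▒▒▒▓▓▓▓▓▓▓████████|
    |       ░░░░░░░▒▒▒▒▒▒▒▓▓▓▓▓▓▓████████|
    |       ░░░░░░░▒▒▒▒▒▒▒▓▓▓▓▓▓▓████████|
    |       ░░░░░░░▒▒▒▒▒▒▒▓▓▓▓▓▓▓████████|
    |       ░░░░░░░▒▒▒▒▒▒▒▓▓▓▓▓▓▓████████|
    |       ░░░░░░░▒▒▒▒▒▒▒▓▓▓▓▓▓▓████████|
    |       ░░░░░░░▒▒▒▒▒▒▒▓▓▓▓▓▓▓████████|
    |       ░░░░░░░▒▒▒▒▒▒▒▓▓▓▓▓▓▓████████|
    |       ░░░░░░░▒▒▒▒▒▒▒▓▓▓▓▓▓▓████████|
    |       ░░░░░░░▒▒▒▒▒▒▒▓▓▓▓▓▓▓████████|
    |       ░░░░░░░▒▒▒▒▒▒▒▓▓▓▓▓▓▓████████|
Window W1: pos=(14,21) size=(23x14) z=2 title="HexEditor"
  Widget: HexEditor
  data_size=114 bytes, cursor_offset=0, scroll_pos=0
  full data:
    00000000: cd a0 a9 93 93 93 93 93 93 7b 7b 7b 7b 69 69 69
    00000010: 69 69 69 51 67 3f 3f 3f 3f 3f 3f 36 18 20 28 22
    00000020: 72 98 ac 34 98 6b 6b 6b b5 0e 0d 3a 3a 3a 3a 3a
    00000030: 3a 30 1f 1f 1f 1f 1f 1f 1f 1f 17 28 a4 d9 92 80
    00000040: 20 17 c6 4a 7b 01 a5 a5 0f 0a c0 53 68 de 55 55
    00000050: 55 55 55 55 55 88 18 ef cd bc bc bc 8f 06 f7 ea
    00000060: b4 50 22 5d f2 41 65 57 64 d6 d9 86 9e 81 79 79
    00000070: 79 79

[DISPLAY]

                                                    
        ┏━━━━━━━━━━━━━━━━━━━━━━━━━━━━━━━━┓          
        ┃ ImageViewer                    ┃          
        ┠────────────────────────────────┨          
        ┃       ░░░░░░░▒▒▒▒▒▒▒▓▓▓▓▓▓▓████┃          
        ┃       ░░░░░░░▒▒▒▒▒▒▒▓▓▓▓▓▓▓████┃          
        ┃       ░░░░░░░▒▒▒▒▒▒▒▓▓▓▓▓▓▓████┃          
        ┃       ░░░░░░░▒▒▒▒▒▒▒▓▓▓▓▓▓▓████┃          
        ┃       ░░░░░░░▒▒▒▒▒▒▒▓▓▓▓▓▓▓████┃          
        ┃       ░░░░░░░▒▒▒▒▒▒▒▓▓▓▓▓▓▓████┃          
        ┃       ░░░░░░░▒▒▒▒▒▒▒▓▓▓▓▓▓▓████┃          
        ┃       ░░░░░░░▒▒▒▒▒▒▒▓▓▓▓▓▓▓████┃          
        ┃       ░░░░░░░▒▒▒▒▒▒▒▓▓▓▓▓▓▓████┃          
        ┃       ░░░░░░░▒▒▒▒▒▒▒▓▓▓▓▓▓▓████┃          
        ┗━━━━━━━━━━━━━━━━━━━━━━━━━━━━━━━━┛          
                                                    
       ┏━━━━━━━━━━━━━━━━━━━━━┓                      
       ┃ HexEditor           ┃                      
       ┠─────────────────────┨                      
       ┃00000000  CD a0 a9 93┃                      
       ┃00000010  69 69 69 51┃                      
       ┃00000020  72 98 ac 34┃                      
       ┃00000030  3a 30 1f 1f┃                      


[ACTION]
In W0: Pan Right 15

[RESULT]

                                                    
        ┏━━━━━━━━━━━━━━━━━━━━━━━━━━━━━━━━┓          
        ┃ ImageViewer                    ┃          
        ┠────────────────────────────────┨          
        ┃▒▒▒▒▒▒▓▓▓▓▓▓▓████████           ┃          
        ┃▒▒▒▒▒▒▓▓▓▓▓▓▓████████           ┃          
        ┃▒▒▒▒▒▒▓▓▓▓▓▓▓████████           ┃          
        ┃▒▒▒▒▒▒▓▓▓▓▓▓▓████████           ┃          
        ┃▒▒▒▒▒▒▓▓▓▓▓▓▓████████           ┃          
        ┃▒▒▒▒▒▒▓▓▓▓▓▓▓████████           ┃          
        ┃▒▒▒▒▒▒▓▓▓▓▓▓▓████████           ┃          
        ┃▒▒▒▒▒▒▓▓▓▓▓▓▓████████           ┃          
        ┃▒▒▒▒▒▒▓▓▓▓▓▓▓████████           ┃          
        ┃▒▒▒▒▒▒▓▓▓▓▓▓▓████████           ┃          
        ┗━━━━━━━━━━━━━━━━━━━━━━━━━━━━━━━━┛          
                                                    
       ┏━━━━━━━━━━━━━━━━━━━━━┓                      
       ┃ HexEditor           ┃                      
       ┠─────────────────────┨                      
       ┃00000000  CD a0 a9 93┃                      
       ┃00000010  69 69 69 51┃                      
       ┃00000020  72 98 ac 34┃                      
       ┃00000030  3a 30 1f 1f┃                      


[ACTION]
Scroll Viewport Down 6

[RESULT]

        ┃▒▒▒▒▒▒▓▓▓▓▓▓▓████████           ┃          
        ┃▒▒▒▒▒▒▓▓▓▓▓▓▓████████           ┃          
        ┃▒▒▒▒▒▒▓▓▓▓▓▓▓████████           ┃          
        ┃▒▒▒▒▒▒▓▓▓▓▓▓▓████████           ┃          
        ┃▒▒▒▒▒▒▓▓▓▓▓▓▓████████           ┃          
        ┃▒▒▒▒▒▒▓▓▓▓▓▓▓████████           ┃          
        ┃▒▒▒▒▒▒▓▓▓▓▓▓▓████████           ┃          
        ┃▒▒▒▒▒▒▓▓▓▓▓▓▓████████           ┃          
        ┗━━━━━━━━━━━━━━━━━━━━━━━━━━━━━━━━┛          
                                                    
       ┏━━━━━━━━━━━━━━━━━━━━━┓                      
       ┃ HexEditor           ┃                      
       ┠─────────────────────┨                      
       ┃00000000  CD a0 a9 93┃                      
       ┃00000010  69 69 69 51┃                      
       ┃00000020  72 98 ac 34┃                      
       ┃00000030  3a 30 1f 1f┃                      
       ┃00000040  20 17 c6 4a┃                      
       ┃00000050  55 55 55 55┃                      
       ┃00000060  b4 50 22 5d┃                      
       ┃00000070  79 79      ┃                      
       ┃                     ┃                      
       ┃                     ┃                      


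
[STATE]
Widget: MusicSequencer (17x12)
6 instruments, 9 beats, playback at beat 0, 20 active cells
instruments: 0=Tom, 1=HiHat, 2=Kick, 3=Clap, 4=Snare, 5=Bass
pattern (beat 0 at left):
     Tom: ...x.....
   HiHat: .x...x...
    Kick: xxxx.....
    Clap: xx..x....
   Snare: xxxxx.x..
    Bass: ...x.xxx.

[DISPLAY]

      ▼12345678  
   Tom···█·····  
 HiHat·█···█···  
  Kick████·····  
  Clap██··█····  
 Snare█████·█··  
  Bass···█·███·  
                 
                 
                 
                 
                 


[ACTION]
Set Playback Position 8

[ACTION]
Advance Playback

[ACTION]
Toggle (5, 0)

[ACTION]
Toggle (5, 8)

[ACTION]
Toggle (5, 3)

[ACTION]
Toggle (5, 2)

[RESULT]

      ▼12345678  
   Tom···█·····  
 HiHat·█···█···  
  Kick████·····  
  Clap██··█····  
 Snare█████·█··  
  Bass█·█··████  
                 
                 
                 
                 
                 


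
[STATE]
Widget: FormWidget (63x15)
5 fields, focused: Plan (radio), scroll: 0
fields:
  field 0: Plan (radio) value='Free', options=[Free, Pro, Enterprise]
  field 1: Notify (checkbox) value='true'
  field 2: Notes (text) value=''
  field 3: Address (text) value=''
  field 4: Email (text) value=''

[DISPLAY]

> Plan:       (●) Free  ( ) Pro  ( ) Enterprise                
  Notify:     [x]                                              
  Notes:      [                                               ]
  Address:    [                                               ]
  Email:      [                                               ]
                                                               
                                                               
                                                               
                                                               
                                                               
                                                               
                                                               
                                                               
                                                               
                                                               


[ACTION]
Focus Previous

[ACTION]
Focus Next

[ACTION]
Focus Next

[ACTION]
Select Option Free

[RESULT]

  Plan:       (●) Free  ( ) Pro  ( ) Enterprise                
> Notify:     [x]                                              
  Notes:      [                                               ]
  Address:    [                                               ]
  Email:      [                                               ]
                                                               
                                                               
                                                               
                                                               
                                                               
                                                               
                                                               
                                                               
                                                               
                                                               


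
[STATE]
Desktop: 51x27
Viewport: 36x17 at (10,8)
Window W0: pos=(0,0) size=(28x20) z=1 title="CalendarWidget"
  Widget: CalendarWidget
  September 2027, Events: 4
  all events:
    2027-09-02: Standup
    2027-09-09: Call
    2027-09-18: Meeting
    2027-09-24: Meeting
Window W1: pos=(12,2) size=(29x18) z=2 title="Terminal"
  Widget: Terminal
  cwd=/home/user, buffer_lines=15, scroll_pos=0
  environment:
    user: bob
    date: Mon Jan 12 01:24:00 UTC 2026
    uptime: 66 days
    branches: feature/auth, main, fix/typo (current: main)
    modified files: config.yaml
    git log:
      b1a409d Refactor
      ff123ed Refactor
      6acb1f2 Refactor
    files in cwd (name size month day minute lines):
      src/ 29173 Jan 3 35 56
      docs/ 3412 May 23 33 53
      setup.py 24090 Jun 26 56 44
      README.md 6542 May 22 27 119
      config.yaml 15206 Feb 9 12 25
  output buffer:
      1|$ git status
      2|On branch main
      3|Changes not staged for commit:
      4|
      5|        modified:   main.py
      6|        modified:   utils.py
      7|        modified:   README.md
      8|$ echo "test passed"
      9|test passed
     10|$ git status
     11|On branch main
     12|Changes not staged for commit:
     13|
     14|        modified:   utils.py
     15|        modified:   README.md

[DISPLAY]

23┃                           ┃     
30┃        modified:   main.py┃     
  ┃        modified:   utils.p┃     
  ┃        modified:   README.┃     
  ┃$ echo "test passed"       ┃     
  ┃test passed                ┃     
  ┃$ git status               ┃     
  ┃On branch main             ┃     
  ┃Changes not staged for comm┃     
  ┃                           ┃     
  ┃        modified:   utils.p┃     
━━┗━━━━━━━━━━━━━━━━━━━━━━━━━━━┛     
                                    
                                    
                                    
                                    
                                    


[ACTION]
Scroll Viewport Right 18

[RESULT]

                         ┃          
      modified:   main.py┃          
      modified:   utils.p┃          
      modified:   README.┃          
echo "test passed"       ┃          
st passed                ┃          
git status               ┃          
 branch main             ┃          
anges not staged for comm┃          
                         ┃          
      modified:   utils.p┃          
━━━━━━━━━━━━━━━━━━━━━━━━━┛          
                                    
                                    
                                    
                                    
                                    


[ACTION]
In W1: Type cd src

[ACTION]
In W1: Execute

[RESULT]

echo "test passed"       ┃          
st passed                ┃          
git status               ┃          
 branch main             ┃          
anges not staged for comm┃          
                         ┃          
      modified:   utils.p┃          
      modified:   README.┃          
cd src                   ┃          
                         ┃          
█                        ┃          
━━━━━━━━━━━━━━━━━━━━━━━━━┛          
                                    
                                    
                                    
                                    
                                    


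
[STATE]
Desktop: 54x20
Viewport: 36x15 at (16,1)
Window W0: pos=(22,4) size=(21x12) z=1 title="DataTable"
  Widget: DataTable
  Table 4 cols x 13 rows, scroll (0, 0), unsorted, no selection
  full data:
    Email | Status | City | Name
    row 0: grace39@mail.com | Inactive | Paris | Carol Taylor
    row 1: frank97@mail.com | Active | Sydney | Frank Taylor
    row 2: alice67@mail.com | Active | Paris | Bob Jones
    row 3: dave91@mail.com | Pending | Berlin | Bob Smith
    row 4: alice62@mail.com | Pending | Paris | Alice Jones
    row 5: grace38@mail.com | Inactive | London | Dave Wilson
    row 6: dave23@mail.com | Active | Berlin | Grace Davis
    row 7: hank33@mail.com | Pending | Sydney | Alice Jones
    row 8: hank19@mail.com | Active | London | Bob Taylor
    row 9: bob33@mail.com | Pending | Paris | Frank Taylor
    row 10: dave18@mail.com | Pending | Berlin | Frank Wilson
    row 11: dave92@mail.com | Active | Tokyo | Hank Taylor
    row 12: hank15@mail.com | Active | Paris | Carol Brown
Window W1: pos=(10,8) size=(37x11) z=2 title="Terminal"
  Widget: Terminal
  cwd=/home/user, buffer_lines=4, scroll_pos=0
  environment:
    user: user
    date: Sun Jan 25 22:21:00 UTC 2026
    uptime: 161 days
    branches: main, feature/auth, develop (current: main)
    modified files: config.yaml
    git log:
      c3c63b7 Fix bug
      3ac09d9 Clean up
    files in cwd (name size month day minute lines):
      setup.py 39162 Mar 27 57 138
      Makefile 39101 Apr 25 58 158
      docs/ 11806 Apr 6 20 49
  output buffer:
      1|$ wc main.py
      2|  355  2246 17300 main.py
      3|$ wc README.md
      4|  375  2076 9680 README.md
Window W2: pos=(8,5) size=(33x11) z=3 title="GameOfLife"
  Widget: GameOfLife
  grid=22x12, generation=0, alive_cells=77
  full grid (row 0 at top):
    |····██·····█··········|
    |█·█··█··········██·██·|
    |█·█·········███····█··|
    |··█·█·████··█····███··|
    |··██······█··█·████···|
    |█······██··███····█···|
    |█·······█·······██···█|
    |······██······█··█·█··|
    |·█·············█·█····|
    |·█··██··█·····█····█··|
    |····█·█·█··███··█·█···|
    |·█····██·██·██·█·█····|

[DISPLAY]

                                    
                                    
                                    
      ┏━━━━━━━━━━━━━━━━━━━┓         
━━━━━━━━━━━━━━━━━━━━━━━━┓ ┃         
Life                    ┃─┨         
────────────────────────┨t┃         
                        ┃━━━━━┓     
███··█····███··         ┃     ┃     
···█··█·████···         ┃─────┨     
██··███····█···         ┃     ┃     
·█·······██···█         ┃     ┃     
█······█··█·█··         ┃     ┃     
········█·█····         ┃     ┃     
━━━━━━━━━━━━━━━━━━━━━━━━┛     ┃     


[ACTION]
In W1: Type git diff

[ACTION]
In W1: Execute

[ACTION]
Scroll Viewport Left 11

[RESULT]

                                    
                                    
                                    
                 ┏━━━━━━━━━━━━━━━━━━
   ┏━━━━━━━━━━━━━━━━━━━━━━━━━━━━━━━┓
   ┃ GameOfLife                    ┃
   ┠───────────────────────────────┨
   ┃Gen: 0                         ┃
   ┃··█·█·████··█····███··         ┃
   ┃··██······█··█·████···         ┃
   ┃█······██··███····█···         ┃
   ┃█·······█·······██···█         ┃
   ┃······██······█··█·█··         ┃
   ┃·█·············█·█····         ┃
   ┗━━━━━━━━━━━━━━━━━━━━━━━━━━━━━━━┛


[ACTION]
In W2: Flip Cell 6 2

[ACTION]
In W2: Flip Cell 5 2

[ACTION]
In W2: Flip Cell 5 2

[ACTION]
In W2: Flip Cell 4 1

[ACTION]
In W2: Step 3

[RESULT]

                                    
                                    
                                    
                 ┏━━━━━━━━━━━━━━━━━━
   ┏━━━━━━━━━━━━━━━━━━━━━━━━━━━━━━━┓
   ┃ GameOfLife                    ┃
   ┠───────────────────────────────┨
   ┃Gen: 3                         ┃
   ┃·█·█·██··██····███····         ┃
   ┃██·█·████······██·····         ┃
   ┃█··█·██·██·█·····█····         ┃
   ┃███··██····██····██···         ┃
   ┃·█··██··██·······█····         ┃
   ┃····██████···█···██···         ┃
   ┗━━━━━━━━━━━━━━━━━━━━━━━━━━━━━━━┛


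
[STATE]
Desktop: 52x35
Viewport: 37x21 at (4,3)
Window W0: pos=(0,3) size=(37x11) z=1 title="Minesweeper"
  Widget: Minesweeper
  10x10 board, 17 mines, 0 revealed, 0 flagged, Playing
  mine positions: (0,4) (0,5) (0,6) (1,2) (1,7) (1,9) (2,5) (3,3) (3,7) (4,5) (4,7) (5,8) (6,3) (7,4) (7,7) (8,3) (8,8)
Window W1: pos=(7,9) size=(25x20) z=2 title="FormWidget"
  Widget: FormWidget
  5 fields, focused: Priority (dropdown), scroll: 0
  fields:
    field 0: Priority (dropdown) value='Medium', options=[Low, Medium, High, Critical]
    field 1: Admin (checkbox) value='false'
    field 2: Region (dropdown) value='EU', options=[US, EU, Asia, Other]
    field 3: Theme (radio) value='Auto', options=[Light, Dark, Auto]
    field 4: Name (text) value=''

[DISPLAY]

━━━━━━━━━━━━━━━━━━━━━━━━━━━━━━━━┓    
nesweeper                       ┃    
────────────────────────────────┨    
■■■■■■■                         ┃    
■■■■■■■                         ┃    
■■■■■■■                         ┃    
■■■┏━━━━━━━━━━━━━━━━━━━━━━━┓    ┃    
■■■┃ FormWidget            ┃    ┃    
■■■┠───────────────────────┨    ┃    
■■■┃> Priority:   [Medium▼]┃    ┃    
━━━┃  Admin:      [ ]      ┃━━━━┛    
   ┃  Region:     [EU    ▼]┃         
   ┃  Theme:      ( ) Light┃         
   ┃  Name:       [       ]┃         
   ┃                       ┃         
   ┃                       ┃         
   ┃                       ┃         
   ┃                       ┃         
   ┃                       ┃         
   ┃                       ┃         
   ┃                       ┃         


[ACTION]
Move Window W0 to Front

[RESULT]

━━━━━━━━━━━━━━━━━━━━━━━━━━━━━━━━┓    
nesweeper                       ┃    
────────────────────────────────┨    
■■■■■■■                         ┃    
■■■■■■■                         ┃    
■■■■■■■                         ┃    
■■■■■■■                         ┃    
■■■■■■■                         ┃    
■■■■■■■                         ┃    
■■■■■■■                         ┃    
━━━━━━━━━━━━━━━━━━━━━━━━━━━━━━━━┛    
   ┃  Region:     [EU    ▼]┃         
   ┃  Theme:      ( ) Light┃         
   ┃  Name:       [       ]┃         
   ┃                       ┃         
   ┃                       ┃         
   ┃                       ┃         
   ┃                       ┃         
   ┃                       ┃         
   ┃                       ┃         
   ┃                       ┃         


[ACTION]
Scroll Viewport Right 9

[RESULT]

━━━━━━━━━━━━━━━━━━━━━━━┓             
                       ┃             
───────────────────────┨             
                       ┃             
                       ┃             
                       ┃             
                       ┃             
                       ┃             
                       ┃             
                       ┃             
━━━━━━━━━━━━━━━━━━━━━━━┛             
ion:     [EU    ▼]┃                  
me:      ( ) Light┃                  
e:       [       ]┃                  
                  ┃                  
                  ┃                  
                  ┃                  
                  ┃                  
                  ┃                  
                  ┃                  
                  ┃                  


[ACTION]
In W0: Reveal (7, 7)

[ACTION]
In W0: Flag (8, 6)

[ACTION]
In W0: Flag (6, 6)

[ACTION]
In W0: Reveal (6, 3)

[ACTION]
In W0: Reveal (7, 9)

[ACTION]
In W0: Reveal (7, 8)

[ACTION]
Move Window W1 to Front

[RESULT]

━━━━━━━━━━━━━━━━━━━━━━━┓             
                       ┃             
───────────────────────┨             
                       ┃             
                       ┃             
                       ┃             
━━━━━━━━━━━━━━━━━━┓    ┃             
Widget            ┃    ┃             
──────────────────┨    ┃             
ority:   [Medium▼]┃    ┃             
in:      [ ]      ┃━━━━┛             
ion:     [EU    ▼]┃                  
me:      ( ) Light┃                  
e:       [       ]┃                  
                  ┃                  
                  ┃                  
                  ┃                  
                  ┃                  
                  ┃                  
                  ┃                  
                  ┃                  


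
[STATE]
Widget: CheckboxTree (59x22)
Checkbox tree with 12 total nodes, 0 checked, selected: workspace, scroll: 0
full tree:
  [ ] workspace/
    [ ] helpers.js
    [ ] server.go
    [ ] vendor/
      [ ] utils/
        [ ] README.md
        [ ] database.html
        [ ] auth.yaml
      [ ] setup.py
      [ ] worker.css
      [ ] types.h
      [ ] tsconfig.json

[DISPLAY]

>[ ] workspace/                                            
   [ ] helpers.js                                          
   [ ] server.go                                           
   [ ] vendor/                                             
     [ ] utils/                                            
       [ ] README.md                                       
       [ ] database.html                                   
       [ ] auth.yaml                                       
     [ ] setup.py                                          
     [ ] worker.css                                        
     [ ] types.h                                           
     [ ] tsconfig.json                                     
                                                           
                                                           
                                                           
                                                           
                                                           
                                                           
                                                           
                                                           
                                                           
                                                           


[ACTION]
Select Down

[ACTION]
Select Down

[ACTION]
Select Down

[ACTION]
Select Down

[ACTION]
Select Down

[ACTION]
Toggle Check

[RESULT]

 [-] workspace/                                            
   [ ] helpers.js                                          
   [ ] server.go                                           
   [-] vendor/                                             
     [-] utils/                                            
>      [x] README.md                                       
       [ ] database.html                                   
       [ ] auth.yaml                                       
     [ ] setup.py                                          
     [ ] worker.css                                        
     [ ] types.h                                           
     [ ] tsconfig.json                                     
                                                           
                                                           
                                                           
                                                           
                                                           
                                                           
                                                           
                                                           
                                                           
                                                           


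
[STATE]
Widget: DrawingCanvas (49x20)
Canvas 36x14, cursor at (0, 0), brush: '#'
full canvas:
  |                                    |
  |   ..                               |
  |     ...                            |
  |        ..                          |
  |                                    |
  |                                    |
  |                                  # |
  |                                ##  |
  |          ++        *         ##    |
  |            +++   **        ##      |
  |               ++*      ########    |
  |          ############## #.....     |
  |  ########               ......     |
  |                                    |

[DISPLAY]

+                                                
   ..                                            
     ...                                         
        ..                                       
                                                 
                                                 
                                  #              
                                ##               
          ++        *         ##                 
            +++   **        ##                   
               ++*      ########                 
          ############## #.....                  
  ########               ......                  
                                                 
                                                 
                                                 
                                                 
                                                 
                                                 
                                                 


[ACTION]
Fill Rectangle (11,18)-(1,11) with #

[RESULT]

+                                                
   ..      ########                              
     ...   ########                              
        .. ########                              
           ########                              
           ########                              
           ########               #              
           ########             ##               
          +######## *         ##                 
           ########*        ##                   
           ########     ########                 
          ############## #.....                  
  ########               ......                  
                                                 
                                                 
                                                 
                                                 
                                                 
                                                 
                                                 


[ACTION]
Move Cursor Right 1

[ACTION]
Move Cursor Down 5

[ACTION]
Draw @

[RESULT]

                                                 
   ..      ########                              
     ...   ########                              
        .. ########                              
           ########                              
 @         ########                              
           ########               #              
           ########             ##               
          +######## *         ##                 
           ########*        ##                   
           ########     ########                 
          ############## #.....                  
  ########               ......                  
                                                 
                                                 
                                                 
                                                 
                                                 
                                                 
                                                 


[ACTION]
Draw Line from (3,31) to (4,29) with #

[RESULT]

                                                 
   ..      ########                              
     ...   ########                              
        .. ########           ##                 
           ########          #                   
 @         ########                              
           ########               #              
           ########             ##               
          +######## *         ##                 
           ########*        ##                   
           ########     ########                 
          ############## #.....                  
  ########               ......                  
                                                 
                                                 
                                                 
                                                 
                                                 
                                                 
                                                 


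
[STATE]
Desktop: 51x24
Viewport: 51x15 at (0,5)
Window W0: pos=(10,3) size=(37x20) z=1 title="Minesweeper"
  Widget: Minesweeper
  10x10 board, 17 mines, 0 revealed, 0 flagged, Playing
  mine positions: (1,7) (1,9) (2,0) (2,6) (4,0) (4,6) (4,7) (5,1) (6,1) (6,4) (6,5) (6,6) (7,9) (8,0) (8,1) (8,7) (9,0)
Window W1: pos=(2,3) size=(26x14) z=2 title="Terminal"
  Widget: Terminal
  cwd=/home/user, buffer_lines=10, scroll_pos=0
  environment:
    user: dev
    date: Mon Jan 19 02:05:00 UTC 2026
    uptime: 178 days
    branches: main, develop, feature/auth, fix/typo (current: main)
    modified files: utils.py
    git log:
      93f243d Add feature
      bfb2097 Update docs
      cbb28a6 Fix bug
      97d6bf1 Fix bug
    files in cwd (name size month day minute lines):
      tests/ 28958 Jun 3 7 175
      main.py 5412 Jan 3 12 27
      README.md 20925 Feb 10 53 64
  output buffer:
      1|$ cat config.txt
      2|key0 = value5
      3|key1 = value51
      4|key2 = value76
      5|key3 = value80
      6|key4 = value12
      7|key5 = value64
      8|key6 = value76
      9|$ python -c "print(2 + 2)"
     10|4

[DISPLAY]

  ┠────────────────────────┨──────────────────┨    
  ┃$ cat config.txt        ┃                  ┃    
  ┃key0 = value5           ┃                  ┃    
  ┃key1 = value51          ┃                  ┃    
  ┃key2 = value76          ┃                  ┃    
  ┃key3 = value80          ┃                  ┃    
  ┃key4 = value12          ┃                  ┃    
  ┃key5 = value64          ┃                  ┃    
  ┃key6 = value76          ┃                  ┃    
  ┃$ python -c "print(2 + 2┃                  ┃    
  ┃4                       ┃                  ┃    
  ┗━━━━━━━━━━━━━━━━━━━━━━━━┛                  ┃    
          ┃                                   ┃    
          ┃                                   ┃    
          ┃                                   ┃    


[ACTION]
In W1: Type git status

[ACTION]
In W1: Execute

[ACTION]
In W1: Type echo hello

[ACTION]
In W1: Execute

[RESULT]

  ┠────────────────────────┨──────────────────┨    
  ┃$ python -c "print(2 + 2┃                  ┃    
  ┃4                       ┃                  ┃    
  ┃$ git status            ┃                  ┃    
  ┃On branch main          ┃                  ┃    
  ┃Changes not staged for c┃                  ┃    
  ┃                        ┃                  ┃    
  ┃        modified:   util┃                  ┃    
  ┃$ echo hello            ┃                  ┃    
  ┃hello                   ┃                  ┃    
  ┃$ █                     ┃                  ┃    
  ┗━━━━━━━━━━━━━━━━━━━━━━━━┛                  ┃    
          ┃                                   ┃    
          ┃                                   ┃    
          ┃                                   ┃    


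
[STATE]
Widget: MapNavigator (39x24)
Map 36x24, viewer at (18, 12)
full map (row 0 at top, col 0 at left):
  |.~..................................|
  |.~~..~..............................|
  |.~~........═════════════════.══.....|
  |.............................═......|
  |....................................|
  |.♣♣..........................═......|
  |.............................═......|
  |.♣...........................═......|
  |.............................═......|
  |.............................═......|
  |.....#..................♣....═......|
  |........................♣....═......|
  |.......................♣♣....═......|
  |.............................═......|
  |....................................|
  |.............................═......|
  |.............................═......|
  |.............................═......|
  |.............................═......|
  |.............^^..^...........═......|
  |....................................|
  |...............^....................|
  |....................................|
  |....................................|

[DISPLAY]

 .~..................................  
 .~~..~..............................  
 .~~........═════════════════.══.....  
 .............................═......  
 ....................................  
 .♣♣..........................═......  
 .............................═......  
 .♣...........................═......  
 .............................═......  
 .............................═......  
 .....#..................♣....═......  
 ........................♣....═......  
 ..................@....♣♣....═......  
 .............................═......  
 ....................................  
 .............................═......  
 .............................═......  
 .............................═......  
 .............................═......  
 .............^^..^...........═......  
 ....................................  
 ...............^....................  
 ....................................  
 ....................................  


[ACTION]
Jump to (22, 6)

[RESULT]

                                       
                                       
                                       
                                       
                                       
                                       
.................................      
..~..............................      
........═════════════════.══.....      
..........................═......      
.................................      
..........................═......      
...................@......═......      
..........................═......      
..........................═......      
..........................═......      
..#..................♣....═......      
.....................♣....═......      
....................♣♣....═......      
..........................═......      
.................................      
..........................═......      
..........................═......      
..........................═......      


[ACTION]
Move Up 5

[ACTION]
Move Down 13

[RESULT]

........═════════════════.══.....      
..........................═......      
.................................      
..........................═......      
..........................═......      
..........................═......      
..........................═......      
..........................═......      
..#..................♣....═......      
.....................♣....═......      
....................♣♣....═......      
..........................═......      
...................@.............      
..........................═......      
..........................═......      
..........................═......      
..........................═......      
..........^^..^...........═......      
.................................      
............^....................      
.................................      
.................................      
                                       
                                       


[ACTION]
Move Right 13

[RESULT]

════════════.══.....                   
.............═......                   
....................                   
.............═......                   
.............═......                   
.............═......                   
.............═......                   
.............═......                   
........♣....═......                   
........♣....═......                   
.......♣♣....═......                   
.............═......                   
...................@                   
.............═......                   
.............═......                   
.............═......                   
.............═......                   
.^...........═......                   
....................                   
....................                   
....................                   
....................                   
                                       
                                       
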